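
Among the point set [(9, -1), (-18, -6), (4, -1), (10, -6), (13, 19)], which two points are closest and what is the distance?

Computing all pairwise distances among 5 points:

d((9, -1), (-18, -6)) = 27.4591
d((9, -1), (4, -1)) = 5.0 <-- minimum
d((9, -1), (10, -6)) = 5.099
d((9, -1), (13, 19)) = 20.3961
d((-18, -6), (4, -1)) = 22.561
d((-18, -6), (10, -6)) = 28.0
d((-18, -6), (13, 19)) = 39.8246
d((4, -1), (10, -6)) = 7.8102
d((4, -1), (13, 19)) = 21.9317
d((10, -6), (13, 19)) = 25.1794

Closest pair: (9, -1) and (4, -1) with distance 5.0

The closest pair is (9, -1) and (4, -1) with Euclidean distance 5.0. For 5 points, brute-force pairwise comparison is shown above. For large n, the divide-and-conquer algorithm (sort by x, recurse on halves, check the dividing strip) achieves O(n log n).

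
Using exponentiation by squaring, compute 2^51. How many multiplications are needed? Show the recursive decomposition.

Computing 2^51 by squaring (build up from 2^1; each line after the first costs one multiplication):

2^1 = 2
2^2 = (2^1)^2 = 2^2 = 4
2^3 = 2 * 2^2 = 2 * 4 = 8
2^6 = (2^3)^2 = 8^2 = 64
2^12 = (2^6)^2 = 64^2 = 4096
2^24 = (2^12)^2 = 4096^2 = 16777216
2^25 = 2 * 2^24 = 2 * 16777216 = 33554432
2^50 = (2^25)^2 = 33554432^2 = 1125899906842624
2^51 = 2 * 2^50 = 2 * 1125899906842624 = 2251799813685248

Result: 2251799813685248
Multiplications needed: 8 (8 lines after 2^1)

2^51 = 2251799813685248. Using exponentiation by squaring, this requires 8 multiplications. The key idea: if the exponent is even, square the half-power; if odd, multiply by the base once.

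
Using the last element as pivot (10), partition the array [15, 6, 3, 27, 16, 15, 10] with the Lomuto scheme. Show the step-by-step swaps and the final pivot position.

Lomuto partition with pivot = 10:

Initial array: [15, 6, 3, 27, 16, 15, 10]

arr[0]=15 > 10: no swap
arr[1]=6 <= 10: swap with position 0, array becomes [6, 15, 3, 27, 16, 15, 10]
arr[2]=3 <= 10: swap with position 1, array becomes [6, 3, 15, 27, 16, 15, 10]
arr[3]=27 > 10: no swap
arr[4]=16 > 10: no swap
arr[5]=15 > 10: no swap

Place pivot at position 2: [6, 3, 10, 27, 16, 15, 15]
Pivot position: 2

After partitioning with pivot 10, the array becomes [6, 3, 10, 27, 16, 15, 15]. The pivot is placed at index 2. All elements to the left of the pivot are <= 10, and all elements to the right are > 10.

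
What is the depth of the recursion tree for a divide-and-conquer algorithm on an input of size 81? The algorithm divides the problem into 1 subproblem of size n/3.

For divide and conquer with division factor 3:

Problem sizes at each level:
Level 0: 81
Level 1: 27
Level 2: 9
Level 3: 3
Level 4: 1

The root is level 0 and the size-1 base case is level 4 (the tree spans levels 0 through 4, i.e. 5 levels counting the root), so the depth is the number of divisions: log_3(81) = 4

The recursion tree depth is log_3(81) = 4. At each level, the problem size is divided by 3, so it takes 4 divisions to reduce to a base case of size 1. The algorithm makes 1 recursive call at each level.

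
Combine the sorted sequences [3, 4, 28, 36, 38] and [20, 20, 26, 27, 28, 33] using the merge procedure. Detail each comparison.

Merging process:

Compare 3 vs 20: take 3 from left. Merged: [3]
Compare 4 vs 20: take 4 from left. Merged: [3, 4]
Compare 28 vs 20: take 20 from right. Merged: [3, 4, 20]
Compare 28 vs 20: take 20 from right. Merged: [3, 4, 20, 20]
Compare 28 vs 26: take 26 from right. Merged: [3, 4, 20, 20, 26]
Compare 28 vs 27: take 27 from right. Merged: [3, 4, 20, 20, 26, 27]
Compare 28 vs 28: take 28 from left. Merged: [3, 4, 20, 20, 26, 27, 28]
Compare 36 vs 28: take 28 from right. Merged: [3, 4, 20, 20, 26, 27, 28, 28]
Compare 36 vs 33: take 33 from right. Merged: [3, 4, 20, 20, 26, 27, 28, 28, 33]
Append remaining from left: [36, 38]. Merged: [3, 4, 20, 20, 26, 27, 28, 28, 33, 36, 38]

Final merged array: [3, 4, 20, 20, 26, 27, 28, 28, 33, 36, 38]
Total comparisons: 9

The merged array is [3, 4, 20, 20, 26, 27, 28, 28, 33, 36, 38], requiring 9 comparisons. The merge step runs in O(n) time where n is the total number of elements.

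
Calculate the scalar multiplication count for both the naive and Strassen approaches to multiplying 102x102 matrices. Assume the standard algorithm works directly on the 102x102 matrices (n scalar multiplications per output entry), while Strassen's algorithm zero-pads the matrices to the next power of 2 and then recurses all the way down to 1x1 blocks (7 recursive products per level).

Matrix multiplication for 102x102 matrices:

Strassen's algorithm requires power-of-2 dimensions. Pad 102x102 to 128x128 (next power of 2).

Standard algorithm: 102^3 = 1061208 multiplications
Strassen's algorithm: 7^(log2(128)) = 7^7 = 823543 multiplications
Savings: 1061208 - 823543 = 237665 multiplications

Standard: 1061208 multiplications (102^3). Strassen: 823543 multiplications (7^7, after padding to 128x128). Strassen reduces 8 recursive multiplications to 7 at each level.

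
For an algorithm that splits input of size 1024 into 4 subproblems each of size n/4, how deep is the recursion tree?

For divide and conquer with division factor 4:

Problem sizes at each level:
Level 0: 1024
Level 1: 256
Level 2: 64
Level 3: 16
Level 4: 4
Level 5: 1

The root is level 0 and the size-1 base case is level 5 (the tree spans levels 0 through 5, i.e. 6 levels counting the root), so the depth is the number of divisions: log_4(1024) = 5

The recursion tree depth is log_4(1024) = 5. At each level, the problem size is divided by 4, so it takes 5 divisions to reduce to a base case of size 1. The algorithm makes 4 recursive calls at each level.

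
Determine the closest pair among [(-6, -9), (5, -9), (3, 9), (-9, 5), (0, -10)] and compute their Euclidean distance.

Computing all pairwise distances among 5 points:

d((-6, -9), (5, -9)) = 11.0
d((-6, -9), (3, 9)) = 20.1246
d((-6, -9), (-9, 5)) = 14.3178
d((-6, -9), (0, -10)) = 6.0828
d((5, -9), (3, 9)) = 18.1108
d((5, -9), (-9, 5)) = 19.799
d((5, -9), (0, -10)) = 5.099 <-- minimum
d((3, 9), (-9, 5)) = 12.6491
d((3, 9), (0, -10)) = 19.2354
d((-9, 5), (0, -10)) = 17.4929

Closest pair: (5, -9) and (0, -10) with distance 5.099

The closest pair is (5, -9) and (0, -10) with Euclidean distance 5.099. For 5 points, brute-force pairwise comparison is shown above. For large n, the divide-and-conquer algorithm (sort by x, recurse on halves, check the dividing strip) achieves O(n log n).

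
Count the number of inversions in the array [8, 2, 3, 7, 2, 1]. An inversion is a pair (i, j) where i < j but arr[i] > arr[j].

Finding inversions in [8, 2, 3, 7, 2, 1]:

(0, 1): arr[0]=8 > arr[1]=2
(0, 2): arr[0]=8 > arr[2]=3
(0, 3): arr[0]=8 > arr[3]=7
(0, 4): arr[0]=8 > arr[4]=2
(0, 5): arr[0]=8 > arr[5]=1
(1, 5): arr[1]=2 > arr[5]=1
(2, 4): arr[2]=3 > arr[4]=2
(2, 5): arr[2]=3 > arr[5]=1
(3, 4): arr[3]=7 > arr[4]=2
(3, 5): arr[3]=7 > arr[5]=1
(4, 5): arr[4]=2 > arr[5]=1

Total inversions: 11

The array has 11 inversion(s): (0,1), (0,2), (0,3), (0,4), (0,5), (1,5), (2,4), (2,5), (3,4), (3,5), (4,5). Each pair (i,j) satisfies i < j and arr[i] > arr[j].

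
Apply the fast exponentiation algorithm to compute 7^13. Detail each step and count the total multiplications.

Computing 7^13 by squaring (build up from 7^1; each line after the first costs one multiplication):

7^1 = 7
7^2 = (7^1)^2 = 7^2 = 49
7^3 = 7 * 7^2 = 7 * 49 = 343
7^6 = (7^3)^2 = 343^2 = 117649
7^12 = (7^6)^2 = 117649^2 = 13841287201
7^13 = 7 * 7^12 = 7 * 13841287201 = 96889010407

Result: 96889010407
Multiplications needed: 5 (5 lines after 7^1)

7^13 = 96889010407. Using exponentiation by squaring, this requires 5 multiplications. The key idea: if the exponent is even, square the half-power; if odd, multiply by the base once.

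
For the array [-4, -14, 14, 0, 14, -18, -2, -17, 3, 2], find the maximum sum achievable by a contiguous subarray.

Using Kadane's algorithm on [-4, -14, 14, 0, 14, -18, -2, -17, 3, 2]:

Scanning through the array:
Position 1 (value -14): max_ending_here = -14, max_so_far = -4
Position 2 (value 14): max_ending_here = 14, max_so_far = 14
Position 3 (value 0): max_ending_here = 14, max_so_far = 14
Position 4 (value 14): max_ending_here = 28, max_so_far = 28
Position 5 (value -18): max_ending_here = 10, max_so_far = 28
Position 6 (value -2): max_ending_here = 8, max_so_far = 28
Position 7 (value -17): max_ending_here = -9, max_so_far = 28
Position 8 (value 3): max_ending_here = 3, max_so_far = 28
Position 9 (value 2): max_ending_here = 5, max_so_far = 28

Maximum subarray: [14, 0, 14]
Maximum sum: 28

The maximum subarray is [14, 0, 14] with sum 28. This subarray runs from index 2 to index 4.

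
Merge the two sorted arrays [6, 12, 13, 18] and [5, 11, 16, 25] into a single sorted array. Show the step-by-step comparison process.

Merging process:

Compare 6 vs 5: take 5 from right. Merged: [5]
Compare 6 vs 11: take 6 from left. Merged: [5, 6]
Compare 12 vs 11: take 11 from right. Merged: [5, 6, 11]
Compare 12 vs 16: take 12 from left. Merged: [5, 6, 11, 12]
Compare 13 vs 16: take 13 from left. Merged: [5, 6, 11, 12, 13]
Compare 18 vs 16: take 16 from right. Merged: [5, 6, 11, 12, 13, 16]
Compare 18 vs 25: take 18 from left. Merged: [5, 6, 11, 12, 13, 16, 18]
Append remaining from right: [25]. Merged: [5, 6, 11, 12, 13, 16, 18, 25]

Final merged array: [5, 6, 11, 12, 13, 16, 18, 25]
Total comparisons: 7

The merged array is [5, 6, 11, 12, 13, 16, 18, 25], requiring 7 comparisons. The merge step runs in O(n) time where n is the total number of elements.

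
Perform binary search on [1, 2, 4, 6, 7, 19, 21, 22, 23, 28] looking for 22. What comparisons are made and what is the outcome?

Binary search for 22 in [1, 2, 4, 6, 7, 19, 21, 22, 23, 28]:

lo=0, hi=9, mid=4, arr[mid]=7 -> 7 < 22, search right half
lo=5, hi=9, mid=7, arr[mid]=22 -> Found target at index 7!

Binary search finds 22 at index 7 after 2 comparisons. The search repeatedly halves the search space by comparing with the middle element.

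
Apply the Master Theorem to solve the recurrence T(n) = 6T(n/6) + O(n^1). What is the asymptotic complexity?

Master Theorem for T(n) = 6T(n/6) + O(n^1):

a = 6, b = 6, c = 1
log_b(a) = log_6(6) = 1.0000

Case 2: c = 1 = log_6(6) = 1.0000
T(n) = O(n^1 log n) = O(n log n)

For T(n) = 6T(n/6) + O(n^1): log_6(6) = 1.0000. This is Case 2 of the Master Theorem (c = log_b(a), equal work at all levels), giving O(n log n).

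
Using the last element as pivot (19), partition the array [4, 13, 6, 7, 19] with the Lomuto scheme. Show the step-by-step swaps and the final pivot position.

Lomuto partition with pivot = 19:

Initial array: [4, 13, 6, 7, 19]

arr[0]=4 <= 19: swap with position 0, array becomes [4, 13, 6, 7, 19]
arr[1]=13 <= 19: swap with position 1, array becomes [4, 13, 6, 7, 19]
arr[2]=6 <= 19: swap with position 2, array becomes [4, 13, 6, 7, 19]
arr[3]=7 <= 19: swap with position 3, array becomes [4, 13, 6, 7, 19]

Place pivot at position 4: [4, 13, 6, 7, 19]
Pivot position: 4

After partitioning with pivot 19, the array becomes [4, 13, 6, 7, 19]. The pivot is placed at index 4. All elements to the left of the pivot are <= 19, and all elements to the right are > 19.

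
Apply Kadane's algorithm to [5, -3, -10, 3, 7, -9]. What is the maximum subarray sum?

Using Kadane's algorithm on [5, -3, -10, 3, 7, -9]:

Scanning through the array:
Position 1 (value -3): max_ending_here = 2, max_so_far = 5
Position 2 (value -10): max_ending_here = -8, max_so_far = 5
Position 3 (value 3): max_ending_here = 3, max_so_far = 5
Position 4 (value 7): max_ending_here = 10, max_so_far = 10
Position 5 (value -9): max_ending_here = 1, max_so_far = 10

Maximum subarray: [3, 7]
Maximum sum: 10

The maximum subarray is [3, 7] with sum 10. This subarray runs from index 3 to index 4.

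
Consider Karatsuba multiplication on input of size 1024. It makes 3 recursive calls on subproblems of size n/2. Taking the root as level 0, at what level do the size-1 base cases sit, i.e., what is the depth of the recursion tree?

For divide and conquer with division factor 2:

Problem sizes at each level:
Level 0: 1024
Level 1: 512
Level 2: 256
Level 3: 128
Level 4: 64
Level 5: 32
Level 6: 16
Level 7: 8
Level 8: 4
Level 9: 2
Level 10: 1

The root is level 0 and the size-1 base case is level 10 (the tree spans levels 0 through 10, i.e. 11 levels counting the root), so the depth is the number of divisions: log_2(1024) = 10

The recursion tree depth is log_2(1024) = 10. At each level, the problem size is divided by 2, so it takes 10 divisions to reduce to a base case of size 1. The algorithm makes 3 recursive calls at each level.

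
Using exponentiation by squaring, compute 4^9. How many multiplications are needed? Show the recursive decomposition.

Computing 4^9 by squaring (build up from 4^1; each line after the first costs one multiplication):

4^1 = 4
4^2 = (4^1)^2 = 4^2 = 16
4^4 = (4^2)^2 = 16^2 = 256
4^8 = (4^4)^2 = 256^2 = 65536
4^9 = 4 * 4^8 = 4 * 65536 = 262144

Result: 262144
Multiplications needed: 4 (4 lines after 4^1)

4^9 = 262144. Using exponentiation by squaring, this requires 4 multiplications. The key idea: if the exponent is even, square the half-power; if odd, multiply by the base once.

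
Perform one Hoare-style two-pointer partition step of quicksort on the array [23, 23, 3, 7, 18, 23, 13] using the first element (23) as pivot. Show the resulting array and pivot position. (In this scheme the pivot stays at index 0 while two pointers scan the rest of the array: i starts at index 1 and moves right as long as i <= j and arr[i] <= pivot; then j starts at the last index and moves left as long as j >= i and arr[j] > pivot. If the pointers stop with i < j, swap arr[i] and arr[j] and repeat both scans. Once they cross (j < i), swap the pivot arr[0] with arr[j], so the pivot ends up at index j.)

Hoare-style two-pointer partition with pivot = 23:

Initial array: [23, 23, 3, 7, 18, 23, 13]

Pointers start at i = 1, j = 6.
i ends at 7, j ends at 6: the pointers have crossed (j < i), so scanning stops.

Swap pivot arr[0] with arr[6] to place pivot at position 6: [13, 23, 3, 7, 18, 23, 23]
Pivot position: 6

After partitioning with pivot 23, the array becomes [13, 23, 3, 7, 18, 23, 23]. The pivot is placed at index 6. All elements to the left of the pivot are <= 23, and all elements to the right are > 23.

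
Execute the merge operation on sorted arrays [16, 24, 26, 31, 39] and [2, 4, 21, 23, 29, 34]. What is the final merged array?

Merging process:

Compare 16 vs 2: take 2 from right. Merged: [2]
Compare 16 vs 4: take 4 from right. Merged: [2, 4]
Compare 16 vs 21: take 16 from left. Merged: [2, 4, 16]
Compare 24 vs 21: take 21 from right. Merged: [2, 4, 16, 21]
Compare 24 vs 23: take 23 from right. Merged: [2, 4, 16, 21, 23]
Compare 24 vs 29: take 24 from left. Merged: [2, 4, 16, 21, 23, 24]
Compare 26 vs 29: take 26 from left. Merged: [2, 4, 16, 21, 23, 24, 26]
Compare 31 vs 29: take 29 from right. Merged: [2, 4, 16, 21, 23, 24, 26, 29]
Compare 31 vs 34: take 31 from left. Merged: [2, 4, 16, 21, 23, 24, 26, 29, 31]
Compare 39 vs 34: take 34 from right. Merged: [2, 4, 16, 21, 23, 24, 26, 29, 31, 34]
Append remaining from left: [39]. Merged: [2, 4, 16, 21, 23, 24, 26, 29, 31, 34, 39]

Final merged array: [2, 4, 16, 21, 23, 24, 26, 29, 31, 34, 39]
Total comparisons: 10

The merged array is [2, 4, 16, 21, 23, 24, 26, 29, 31, 34, 39], requiring 10 comparisons. The merge step runs in O(n) time where n is the total number of elements.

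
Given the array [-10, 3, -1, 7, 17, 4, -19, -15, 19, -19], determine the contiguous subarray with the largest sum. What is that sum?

Using Kadane's algorithm on [-10, 3, -1, 7, 17, 4, -19, -15, 19, -19]:

Scanning through the array:
Position 1 (value 3): max_ending_here = 3, max_so_far = 3
Position 2 (value -1): max_ending_here = 2, max_so_far = 3
Position 3 (value 7): max_ending_here = 9, max_so_far = 9
Position 4 (value 17): max_ending_here = 26, max_so_far = 26
Position 5 (value 4): max_ending_here = 30, max_so_far = 30
Position 6 (value -19): max_ending_here = 11, max_so_far = 30
Position 7 (value -15): max_ending_here = -4, max_so_far = 30
Position 8 (value 19): max_ending_here = 19, max_so_far = 30
Position 9 (value -19): max_ending_here = 0, max_so_far = 30

Maximum subarray: [3, -1, 7, 17, 4]
Maximum sum: 30

The maximum subarray is [3, -1, 7, 17, 4] with sum 30. This subarray runs from index 1 to index 5.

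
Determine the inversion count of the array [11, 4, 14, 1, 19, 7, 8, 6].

Finding inversions in [11, 4, 14, 1, 19, 7, 8, 6]:

(0, 1): arr[0]=11 > arr[1]=4
(0, 3): arr[0]=11 > arr[3]=1
(0, 5): arr[0]=11 > arr[5]=7
(0, 6): arr[0]=11 > arr[6]=8
(0, 7): arr[0]=11 > arr[7]=6
(1, 3): arr[1]=4 > arr[3]=1
(2, 3): arr[2]=14 > arr[3]=1
(2, 5): arr[2]=14 > arr[5]=7
(2, 6): arr[2]=14 > arr[6]=8
(2, 7): arr[2]=14 > arr[7]=6
(4, 5): arr[4]=19 > arr[5]=7
(4, 6): arr[4]=19 > arr[6]=8
(4, 7): arr[4]=19 > arr[7]=6
(5, 7): arr[5]=7 > arr[7]=6
(6, 7): arr[6]=8 > arr[7]=6

Total inversions: 15

The array has 15 inversion(s): (0,1), (0,3), (0,5), (0,6), (0,7), (1,3), (2,3), (2,5), (2,6), (2,7), (4,5), (4,6), (4,7), (5,7), (6,7). Each pair (i,j) satisfies i < j and arr[i] > arr[j].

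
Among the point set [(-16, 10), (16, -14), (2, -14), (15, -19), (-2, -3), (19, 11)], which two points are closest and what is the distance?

Computing all pairwise distances among 6 points:

d((-16, 10), (16, -14)) = 40.0
d((-16, 10), (2, -14)) = 30.0
d((-16, 10), (15, -19)) = 42.45
d((-16, 10), (-2, -3)) = 19.105
d((-16, 10), (19, 11)) = 35.0143
d((16, -14), (2, -14)) = 14.0
d((16, -14), (15, -19)) = 5.099 <-- minimum
d((16, -14), (-2, -3)) = 21.095
d((16, -14), (19, 11)) = 25.1794
d((2, -14), (15, -19)) = 13.9284
d((2, -14), (-2, -3)) = 11.7047
d((2, -14), (19, 11)) = 30.2324
d((15, -19), (-2, -3)) = 23.3452
d((15, -19), (19, 11)) = 30.2655
d((-2, -3), (19, 11)) = 25.2389

Closest pair: (16, -14) and (15, -19) with distance 5.099

The closest pair is (16, -14) and (15, -19) with Euclidean distance 5.099. For 6 points, brute-force pairwise comparison is shown above. For large n, the divide-and-conquer algorithm (sort by x, recurse on halves, check the dividing strip) achieves O(n log n).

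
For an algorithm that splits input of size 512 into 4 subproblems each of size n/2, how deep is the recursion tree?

For divide and conquer with division factor 2:

Problem sizes at each level:
Level 0: 512
Level 1: 256
Level 2: 128
Level 3: 64
Level 4: 32
Level 5: 16
Level 6: 8
Level 7: 4
Level 8: 2
Level 9: 1

The root is level 0 and the size-1 base case is level 9 (the tree spans levels 0 through 9, i.e. 10 levels counting the root), so the depth is the number of divisions: log_2(512) = 9

The recursion tree depth is log_2(512) = 9. At each level, the problem size is divided by 2, so it takes 9 divisions to reduce to a base case of size 1. The algorithm makes 4 recursive calls at each level.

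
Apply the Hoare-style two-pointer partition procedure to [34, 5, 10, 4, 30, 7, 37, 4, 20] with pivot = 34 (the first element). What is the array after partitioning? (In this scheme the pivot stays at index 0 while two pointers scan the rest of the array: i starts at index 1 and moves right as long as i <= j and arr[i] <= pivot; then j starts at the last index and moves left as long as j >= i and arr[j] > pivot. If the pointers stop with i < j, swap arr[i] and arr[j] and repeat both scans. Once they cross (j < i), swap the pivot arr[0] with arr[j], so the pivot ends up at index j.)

Hoare-style two-pointer partition with pivot = 34:

Initial array: [34, 5, 10, 4, 30, 7, 37, 4, 20]

Pointers start at i = 1, j = 8.
i stops at index 6 (arr[6]=37 > 34), j stops at index 8 (arr[8]=20 <= 34): swap arr[6] and arr[8], array becomes [34, 5, 10, 4, 30, 7, 20, 4, 37]
i ends at 8, j ends at 7: the pointers have crossed (j < i), so scanning stops.

Swap pivot arr[0] with arr[7] to place pivot at position 7: [4, 5, 10, 4, 30, 7, 20, 34, 37]
Pivot position: 7

After partitioning with pivot 34, the array becomes [4, 5, 10, 4, 30, 7, 20, 34, 37]. The pivot is placed at index 7. All elements to the left of the pivot are <= 34, and all elements to the right are > 34.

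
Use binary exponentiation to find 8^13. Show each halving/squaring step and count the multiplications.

Computing 8^13 by squaring (build up from 8^1; each line after the first costs one multiplication):

8^1 = 8
8^2 = (8^1)^2 = 8^2 = 64
8^3 = 8 * 8^2 = 8 * 64 = 512
8^6 = (8^3)^2 = 512^2 = 262144
8^12 = (8^6)^2 = 262144^2 = 68719476736
8^13 = 8 * 8^12 = 8 * 68719476736 = 549755813888

Result: 549755813888
Multiplications needed: 5 (5 lines after 8^1)

8^13 = 549755813888. Using exponentiation by squaring, this requires 5 multiplications. The key idea: if the exponent is even, square the half-power; if odd, multiply by the base once.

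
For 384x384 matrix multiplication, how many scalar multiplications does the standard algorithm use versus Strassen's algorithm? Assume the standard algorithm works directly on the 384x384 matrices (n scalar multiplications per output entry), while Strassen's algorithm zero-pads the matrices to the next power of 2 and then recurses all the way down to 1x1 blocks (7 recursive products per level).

Matrix multiplication for 384x384 matrices:

Strassen's algorithm requires power-of-2 dimensions. Pad 384x384 to 512x512 (next power of 2).

Standard algorithm: 384^3 = 56623104 multiplications
Strassen's algorithm: 7^(log2(512)) = 7^9 = 40353607 multiplications
Savings: 56623104 - 40353607 = 16269497 multiplications

Standard: 56623104 multiplications (384^3). Strassen: 40353607 multiplications (7^9, after padding to 512x512). Strassen reduces 8 recursive multiplications to 7 at each level.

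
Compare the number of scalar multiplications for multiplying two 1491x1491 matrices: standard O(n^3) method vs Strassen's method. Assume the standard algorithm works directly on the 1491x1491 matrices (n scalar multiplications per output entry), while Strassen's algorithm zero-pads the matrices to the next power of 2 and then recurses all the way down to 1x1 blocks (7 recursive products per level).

Matrix multiplication for 1491x1491 matrices:

Strassen's algorithm requires power-of-2 dimensions. Pad 1491x1491 to 2048x2048 (next power of 2).

Standard algorithm: 1491^3 = 3314613771 multiplications
Strassen's algorithm: 7^(log2(2048)) = 7^11 = 1977326743 multiplications
Savings: 3314613771 - 1977326743 = 1337287028 multiplications

Standard: 3314613771 multiplications (1491^3). Strassen: 1977326743 multiplications (7^11, after padding to 2048x2048). Strassen reduces 8 recursive multiplications to 7 at each level.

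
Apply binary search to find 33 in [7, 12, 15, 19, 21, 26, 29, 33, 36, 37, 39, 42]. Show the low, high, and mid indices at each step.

Binary search for 33 in [7, 12, 15, 19, 21, 26, 29, 33, 36, 37, 39, 42]:

lo=0, hi=11, mid=5, arr[mid]=26 -> 26 < 33, search right half
lo=6, hi=11, mid=8, arr[mid]=36 -> 36 > 33, search left half
lo=6, hi=7, mid=6, arr[mid]=29 -> 29 < 33, search right half
lo=7, hi=7, mid=7, arr[mid]=33 -> Found target at index 7!

Binary search finds 33 at index 7 after 4 comparisons. The search repeatedly halves the search space by comparing with the middle element.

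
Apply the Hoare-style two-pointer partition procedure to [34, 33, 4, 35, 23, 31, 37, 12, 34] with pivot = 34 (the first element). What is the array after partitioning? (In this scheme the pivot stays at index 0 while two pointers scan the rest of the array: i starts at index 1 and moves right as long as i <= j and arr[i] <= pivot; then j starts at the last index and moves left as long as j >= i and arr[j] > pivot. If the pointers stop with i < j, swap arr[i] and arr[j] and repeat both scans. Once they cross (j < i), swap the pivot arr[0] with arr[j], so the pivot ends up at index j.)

Hoare-style two-pointer partition with pivot = 34:

Initial array: [34, 33, 4, 35, 23, 31, 37, 12, 34]

Pointers start at i = 1, j = 8.
i stops at index 3 (arr[3]=35 > 34), j stops at index 8 (arr[8]=34 <= 34): swap arr[3] and arr[8], array becomes [34, 33, 4, 34, 23, 31, 37, 12, 35]
i stops at index 6 (arr[6]=37 > 34), j stops at index 7 (arr[7]=12 <= 34): swap arr[6] and arr[7], array becomes [34, 33, 4, 34, 23, 31, 12, 37, 35]
i ends at 7, j ends at 6: the pointers have crossed (j < i), so scanning stops.

Swap pivot arr[0] with arr[6] to place pivot at position 6: [12, 33, 4, 34, 23, 31, 34, 37, 35]
Pivot position: 6

After partitioning with pivot 34, the array becomes [12, 33, 4, 34, 23, 31, 34, 37, 35]. The pivot is placed at index 6. All elements to the left of the pivot are <= 34, and all elements to the right are > 34.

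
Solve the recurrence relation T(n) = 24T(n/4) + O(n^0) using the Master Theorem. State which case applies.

Master Theorem for T(n) = 24T(n/4) + O(n^0):

a = 24, b = 4, c = 0
log_b(a) = log_4(24) = 2.2925

Case 1: c = 0 < log_4(24) = 2.2925
T(n) = O(n^(log_4 24))

For T(n) = 24T(n/4) + O(n^0): log_4(24) = 2.2925. This is Case 1 of the Master Theorem (c < log_b(a), work dominated by leaves), giving O(n^(log_4 24)).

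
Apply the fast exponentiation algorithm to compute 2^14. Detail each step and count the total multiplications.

Computing 2^14 by squaring (build up from 2^1; each line after the first costs one multiplication):

2^1 = 2
2^2 = (2^1)^2 = 2^2 = 4
2^3 = 2 * 2^2 = 2 * 4 = 8
2^6 = (2^3)^2 = 8^2 = 64
2^7 = 2 * 2^6 = 2 * 64 = 128
2^14 = (2^7)^2 = 128^2 = 16384

Result: 16384
Multiplications needed: 5 (5 lines after 2^1)

2^14 = 16384. Using exponentiation by squaring, this requires 5 multiplications. The key idea: if the exponent is even, square the half-power; if odd, multiply by the base once.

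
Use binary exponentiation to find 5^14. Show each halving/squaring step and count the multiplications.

Computing 5^14 by squaring (build up from 5^1; each line after the first costs one multiplication):

5^1 = 5
5^2 = (5^1)^2 = 5^2 = 25
5^3 = 5 * 5^2 = 5 * 25 = 125
5^6 = (5^3)^2 = 125^2 = 15625
5^7 = 5 * 5^6 = 5 * 15625 = 78125
5^14 = (5^7)^2 = 78125^2 = 6103515625

Result: 6103515625
Multiplications needed: 5 (5 lines after 5^1)

5^14 = 6103515625. Using exponentiation by squaring, this requires 5 multiplications. The key idea: if the exponent is even, square the half-power; if odd, multiply by the base once.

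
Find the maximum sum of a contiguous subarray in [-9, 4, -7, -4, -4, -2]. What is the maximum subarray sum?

Using Kadane's algorithm on [-9, 4, -7, -4, -4, -2]:

Scanning through the array:
Position 1 (value 4): max_ending_here = 4, max_so_far = 4
Position 2 (value -7): max_ending_here = -3, max_so_far = 4
Position 3 (value -4): max_ending_here = -4, max_so_far = 4
Position 4 (value -4): max_ending_here = -4, max_so_far = 4
Position 5 (value -2): max_ending_here = -2, max_so_far = 4

Maximum subarray: [4]
Maximum sum: 4

The maximum subarray is [4] with sum 4. This subarray runs from index 1 to index 1.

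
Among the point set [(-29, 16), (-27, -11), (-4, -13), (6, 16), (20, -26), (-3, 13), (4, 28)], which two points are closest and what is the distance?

Computing all pairwise distances among 7 points:

d((-29, 16), (-27, -11)) = 27.074
d((-29, 16), (-4, -13)) = 38.2884
d((-29, 16), (6, 16)) = 35.0
d((-29, 16), (20, -26)) = 64.5368
d((-29, 16), (-3, 13)) = 26.1725
d((-29, 16), (4, 28)) = 35.1141
d((-27, -11), (-4, -13)) = 23.0868
d((-27, -11), (6, 16)) = 42.638
d((-27, -11), (20, -26)) = 49.3356
d((-27, -11), (-3, 13)) = 33.9411
d((-27, -11), (4, 28)) = 49.8197
d((-4, -13), (6, 16)) = 30.6757
d((-4, -13), (20, -26)) = 27.2947
d((-4, -13), (-3, 13)) = 26.0192
d((-4, -13), (4, 28)) = 41.7732
d((6, 16), (20, -26)) = 44.2719
d((6, 16), (-3, 13)) = 9.4868 <-- minimum
d((6, 16), (4, 28)) = 12.1655
d((20, -26), (-3, 13)) = 45.2769
d((20, -26), (4, 28)) = 56.3205
d((-3, 13), (4, 28)) = 16.5529

Closest pair: (6, 16) and (-3, 13) with distance 9.4868

The closest pair is (6, 16) and (-3, 13) with Euclidean distance 9.4868. For 7 points, brute-force pairwise comparison is shown above. For large n, the divide-and-conquer algorithm (sort by x, recurse on halves, check the dividing strip) achieves O(n log n).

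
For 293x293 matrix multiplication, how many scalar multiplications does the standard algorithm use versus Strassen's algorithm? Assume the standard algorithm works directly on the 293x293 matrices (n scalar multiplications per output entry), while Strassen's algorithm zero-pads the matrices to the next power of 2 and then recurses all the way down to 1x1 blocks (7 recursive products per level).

Matrix multiplication for 293x293 matrices:

Strassen's algorithm requires power-of-2 dimensions. Pad 293x293 to 512x512 (next power of 2).

Standard algorithm: 293^3 = 25153757 multiplications
Strassen's algorithm: 7^(log2(512)) = 7^9 = 40353607 multiplications
Difference: 25153757 - 40353607 = -15199850 (Strassen uses MORE here due to padding overhead — for small or just-over-power-of-2 n, padding can outweigh the per-level savings)

Standard: 25153757 multiplications (293^3). Strassen: 40353607 multiplications (7^9, after padding to 512x512). Strassen reduces 8 recursive multiplications to 7 at each level.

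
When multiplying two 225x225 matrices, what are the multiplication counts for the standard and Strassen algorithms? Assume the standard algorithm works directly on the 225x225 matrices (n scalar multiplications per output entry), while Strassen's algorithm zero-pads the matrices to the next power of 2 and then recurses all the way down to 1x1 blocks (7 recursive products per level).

Matrix multiplication for 225x225 matrices:

Strassen's algorithm requires power-of-2 dimensions. Pad 225x225 to 256x256 (next power of 2).

Standard algorithm: 225^3 = 11390625 multiplications
Strassen's algorithm: 7^(log2(256)) = 7^8 = 5764801 multiplications
Savings: 11390625 - 5764801 = 5625824 multiplications

Standard: 11390625 multiplications (225^3). Strassen: 5764801 multiplications (7^8, after padding to 256x256). Strassen reduces 8 recursive multiplications to 7 at each level.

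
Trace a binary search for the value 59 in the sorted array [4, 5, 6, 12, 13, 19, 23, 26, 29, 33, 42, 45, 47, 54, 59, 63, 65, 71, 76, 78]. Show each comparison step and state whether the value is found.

Binary search for 59 in [4, 5, 6, 12, 13, 19, 23, 26, 29, 33, 42, 45, 47, 54, 59, 63, 65, 71, 76, 78]:

lo=0, hi=19, mid=9, arr[mid]=33 -> 33 < 59, search right half
lo=10, hi=19, mid=14, arr[mid]=59 -> Found target at index 14!

Binary search finds 59 at index 14 after 2 comparisons. The search repeatedly halves the search space by comparing with the middle element.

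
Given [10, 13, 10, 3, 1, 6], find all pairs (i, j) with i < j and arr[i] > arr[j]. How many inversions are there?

Finding inversions in [10, 13, 10, 3, 1, 6]:

(0, 3): arr[0]=10 > arr[3]=3
(0, 4): arr[0]=10 > arr[4]=1
(0, 5): arr[0]=10 > arr[5]=6
(1, 2): arr[1]=13 > arr[2]=10
(1, 3): arr[1]=13 > arr[3]=3
(1, 4): arr[1]=13 > arr[4]=1
(1, 5): arr[1]=13 > arr[5]=6
(2, 3): arr[2]=10 > arr[3]=3
(2, 4): arr[2]=10 > arr[4]=1
(2, 5): arr[2]=10 > arr[5]=6
(3, 4): arr[3]=3 > arr[4]=1

Total inversions: 11

The array has 11 inversion(s): (0,3), (0,4), (0,5), (1,2), (1,3), (1,4), (1,5), (2,3), (2,4), (2,5), (3,4). Each pair (i,j) satisfies i < j and arr[i] > arr[j].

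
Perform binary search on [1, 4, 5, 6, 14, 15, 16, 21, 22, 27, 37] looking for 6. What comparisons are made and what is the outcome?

Binary search for 6 in [1, 4, 5, 6, 14, 15, 16, 21, 22, 27, 37]:

lo=0, hi=10, mid=5, arr[mid]=15 -> 15 > 6, search left half
lo=0, hi=4, mid=2, arr[mid]=5 -> 5 < 6, search right half
lo=3, hi=4, mid=3, arr[mid]=6 -> Found target at index 3!

Binary search finds 6 at index 3 after 3 comparisons. The search repeatedly halves the search space by comparing with the middle element.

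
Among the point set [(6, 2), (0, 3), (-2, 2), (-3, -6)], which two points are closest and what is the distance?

Computing all pairwise distances among 4 points:

d((6, 2), (0, 3)) = 6.0828
d((6, 2), (-2, 2)) = 8.0
d((6, 2), (-3, -6)) = 12.0416
d((0, 3), (-2, 2)) = 2.2361 <-- minimum
d((0, 3), (-3, -6)) = 9.4868
d((-2, 2), (-3, -6)) = 8.0623

Closest pair: (0, 3) and (-2, 2) with distance 2.2361

The closest pair is (0, 3) and (-2, 2) with Euclidean distance 2.2361. For 4 points, brute-force pairwise comparison is shown above. For large n, the divide-and-conquer algorithm (sort by x, recurse on halves, check the dividing strip) achieves O(n log n).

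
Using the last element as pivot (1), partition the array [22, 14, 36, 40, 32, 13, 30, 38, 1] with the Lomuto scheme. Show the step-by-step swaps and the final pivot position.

Lomuto partition with pivot = 1:

Initial array: [22, 14, 36, 40, 32, 13, 30, 38, 1]

arr[0]=22 > 1: no swap
arr[1]=14 > 1: no swap
arr[2]=36 > 1: no swap
arr[3]=40 > 1: no swap
arr[4]=32 > 1: no swap
arr[5]=13 > 1: no swap
arr[6]=30 > 1: no swap
arr[7]=38 > 1: no swap

Place pivot at position 0: [1, 14, 36, 40, 32, 13, 30, 38, 22]
Pivot position: 0

After partitioning with pivot 1, the array becomes [1, 14, 36, 40, 32, 13, 30, 38, 22]. The pivot is placed at index 0. All elements to the left of the pivot are <= 1, and all elements to the right are > 1.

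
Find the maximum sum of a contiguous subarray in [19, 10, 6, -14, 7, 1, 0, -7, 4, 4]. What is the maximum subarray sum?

Using Kadane's algorithm on [19, 10, 6, -14, 7, 1, 0, -7, 4, 4]:

Scanning through the array:
Position 1 (value 10): max_ending_here = 29, max_so_far = 29
Position 2 (value 6): max_ending_here = 35, max_so_far = 35
Position 3 (value -14): max_ending_here = 21, max_so_far = 35
Position 4 (value 7): max_ending_here = 28, max_so_far = 35
Position 5 (value 1): max_ending_here = 29, max_so_far = 35
Position 6 (value 0): max_ending_here = 29, max_so_far = 35
Position 7 (value -7): max_ending_here = 22, max_so_far = 35
Position 8 (value 4): max_ending_here = 26, max_so_far = 35
Position 9 (value 4): max_ending_here = 30, max_so_far = 35

Maximum subarray: [19, 10, 6]
Maximum sum: 35

The maximum subarray is [19, 10, 6] with sum 35. This subarray runs from index 0 to index 2.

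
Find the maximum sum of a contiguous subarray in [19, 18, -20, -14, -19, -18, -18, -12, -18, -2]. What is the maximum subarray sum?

Using Kadane's algorithm on [19, 18, -20, -14, -19, -18, -18, -12, -18, -2]:

Scanning through the array:
Position 1 (value 18): max_ending_here = 37, max_so_far = 37
Position 2 (value -20): max_ending_here = 17, max_so_far = 37
Position 3 (value -14): max_ending_here = 3, max_so_far = 37
Position 4 (value -19): max_ending_here = -16, max_so_far = 37
Position 5 (value -18): max_ending_here = -18, max_so_far = 37
Position 6 (value -18): max_ending_here = -18, max_so_far = 37
Position 7 (value -12): max_ending_here = -12, max_so_far = 37
Position 8 (value -18): max_ending_here = -18, max_so_far = 37
Position 9 (value -2): max_ending_here = -2, max_so_far = 37

Maximum subarray: [19, 18]
Maximum sum: 37

The maximum subarray is [19, 18] with sum 37. This subarray runs from index 0 to index 1.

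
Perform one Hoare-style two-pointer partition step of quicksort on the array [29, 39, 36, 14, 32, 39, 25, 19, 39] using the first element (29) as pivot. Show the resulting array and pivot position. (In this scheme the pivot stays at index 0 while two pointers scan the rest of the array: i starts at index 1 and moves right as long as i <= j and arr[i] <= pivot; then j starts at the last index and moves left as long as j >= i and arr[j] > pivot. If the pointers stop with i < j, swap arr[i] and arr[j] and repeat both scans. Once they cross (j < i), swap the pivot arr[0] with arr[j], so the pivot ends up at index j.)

Hoare-style two-pointer partition with pivot = 29:

Initial array: [29, 39, 36, 14, 32, 39, 25, 19, 39]

Pointers start at i = 1, j = 8.
i stops at index 1 (arr[1]=39 > 29), j stops at index 7 (arr[7]=19 <= 29): swap arr[1] and arr[7], array becomes [29, 19, 36, 14, 32, 39, 25, 39, 39]
i stops at index 2 (arr[2]=36 > 29), j stops at index 6 (arr[6]=25 <= 29): swap arr[2] and arr[6], array becomes [29, 19, 25, 14, 32, 39, 36, 39, 39]
i ends at 4, j ends at 3: the pointers have crossed (j < i), so scanning stops.

Swap pivot arr[0] with arr[3] to place pivot at position 3: [14, 19, 25, 29, 32, 39, 36, 39, 39]
Pivot position: 3

After partitioning with pivot 29, the array becomes [14, 19, 25, 29, 32, 39, 36, 39, 39]. The pivot is placed at index 3. All elements to the left of the pivot are <= 29, and all elements to the right are > 29.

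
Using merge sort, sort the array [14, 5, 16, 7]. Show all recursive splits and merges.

Merge sort trace:

Split: [14, 5, 16, 7] -> [14, 5] and [16, 7]
  Split: [14, 5] -> [14] and [5]
  Merge: [14] + [5] -> [5, 14]
  Split: [16, 7] -> [16] and [7]
  Merge: [16] + [7] -> [7, 16]
Merge: [5, 14] + [7, 16] -> [5, 7, 14, 16]

Final sorted array: [5, 7, 14, 16]

The merge sort proceeds by recursively splitting the array and merging sorted halves.
After all merges, the sorted array is [5, 7, 14, 16].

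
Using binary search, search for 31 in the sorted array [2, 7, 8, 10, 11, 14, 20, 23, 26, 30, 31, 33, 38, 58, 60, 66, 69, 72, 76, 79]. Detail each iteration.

Binary search for 31 in [2, 7, 8, 10, 11, 14, 20, 23, 26, 30, 31, 33, 38, 58, 60, 66, 69, 72, 76, 79]:

lo=0, hi=19, mid=9, arr[mid]=30 -> 30 < 31, search right half
lo=10, hi=19, mid=14, arr[mid]=60 -> 60 > 31, search left half
lo=10, hi=13, mid=11, arr[mid]=33 -> 33 > 31, search left half
lo=10, hi=10, mid=10, arr[mid]=31 -> Found target at index 10!

Binary search finds 31 at index 10 after 4 comparisons. The search repeatedly halves the search space by comparing with the middle element.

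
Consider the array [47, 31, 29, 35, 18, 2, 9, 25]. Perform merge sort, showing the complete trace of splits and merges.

Merge sort trace:

Split: [47, 31, 29, 35, 18, 2, 9, 25] -> [47, 31, 29, 35] and [18, 2, 9, 25]
  Split: [47, 31, 29, 35] -> [47, 31] and [29, 35]
    Split: [47, 31] -> [47] and [31]
    Merge: [47] + [31] -> [31, 47]
    Split: [29, 35] -> [29] and [35]
    Merge: [29] + [35] -> [29, 35]
  Merge: [31, 47] + [29, 35] -> [29, 31, 35, 47]
  Split: [18, 2, 9, 25] -> [18, 2] and [9, 25]
    Split: [18, 2] -> [18] and [2]
    Merge: [18] + [2] -> [2, 18]
    Split: [9, 25] -> [9] and [25]
    Merge: [9] + [25] -> [9, 25]
  Merge: [2, 18] + [9, 25] -> [2, 9, 18, 25]
Merge: [29, 31, 35, 47] + [2, 9, 18, 25] -> [2, 9, 18, 25, 29, 31, 35, 47]

Final sorted array: [2, 9, 18, 25, 29, 31, 35, 47]

The merge sort proceeds by recursively splitting the array and merging sorted halves.
After all merges, the sorted array is [2, 9, 18, 25, 29, 31, 35, 47].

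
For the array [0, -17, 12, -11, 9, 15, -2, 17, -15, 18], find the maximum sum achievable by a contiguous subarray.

Using Kadane's algorithm on [0, -17, 12, -11, 9, 15, -2, 17, -15, 18]:

Scanning through the array:
Position 1 (value -17): max_ending_here = -17, max_so_far = 0
Position 2 (value 12): max_ending_here = 12, max_so_far = 12
Position 3 (value -11): max_ending_here = 1, max_so_far = 12
Position 4 (value 9): max_ending_here = 10, max_so_far = 12
Position 5 (value 15): max_ending_here = 25, max_so_far = 25
Position 6 (value -2): max_ending_here = 23, max_so_far = 25
Position 7 (value 17): max_ending_here = 40, max_so_far = 40
Position 8 (value -15): max_ending_here = 25, max_so_far = 40
Position 9 (value 18): max_ending_here = 43, max_so_far = 43

Maximum subarray: [12, -11, 9, 15, -2, 17, -15, 18]
Maximum sum: 43

The maximum subarray is [12, -11, 9, 15, -2, 17, -15, 18] with sum 43. This subarray runs from index 2 to index 9.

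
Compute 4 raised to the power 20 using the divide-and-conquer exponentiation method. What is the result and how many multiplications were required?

Computing 4^20 by squaring (build up from 4^1; each line after the first costs one multiplication):

4^1 = 4
4^2 = (4^1)^2 = 4^2 = 16
4^4 = (4^2)^2 = 16^2 = 256
4^5 = 4 * 4^4 = 4 * 256 = 1024
4^10 = (4^5)^2 = 1024^2 = 1048576
4^20 = (4^10)^2 = 1048576^2 = 1099511627776

Result: 1099511627776
Multiplications needed: 5 (5 lines after 4^1)

4^20 = 1099511627776. Using exponentiation by squaring, this requires 5 multiplications. The key idea: if the exponent is even, square the half-power; if odd, multiply by the base once.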